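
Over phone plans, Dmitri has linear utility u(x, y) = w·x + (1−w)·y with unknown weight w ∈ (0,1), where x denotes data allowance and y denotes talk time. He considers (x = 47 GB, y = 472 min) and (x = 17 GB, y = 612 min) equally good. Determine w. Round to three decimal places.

w = 0.824

u(47,472) = u(17,612) means w·47 + (1−w)·472 = w·17 + (1−w)·612.
Collecting terms: w·30 = (1−w)·140.
So w/(1−w) = 140/30 = 4.6667, giving w = 140/(30+140) = 0.824.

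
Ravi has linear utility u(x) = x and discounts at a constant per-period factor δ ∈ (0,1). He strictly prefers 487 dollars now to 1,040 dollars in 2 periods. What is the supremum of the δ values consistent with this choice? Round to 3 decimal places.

δ < 0.684

Comparing present values: 487 > δ^2·1040.
So δ^2 < 487/1040 = 0.46827; taking the square root of both positive sides preserves the inequality.
δ < 0.46827^(1/2) = 0.684.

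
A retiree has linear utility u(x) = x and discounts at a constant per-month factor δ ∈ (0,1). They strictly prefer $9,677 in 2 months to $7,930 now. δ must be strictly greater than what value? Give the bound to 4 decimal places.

The preference means 7930 < δ^2·9677.
Dividing by 9677: δ^2 > 0.81947. Both sides are positive, so the square root keeps the direction.
δ > (7930/9677)^(1/2) ≈ 0.9052.

δ > 0.9052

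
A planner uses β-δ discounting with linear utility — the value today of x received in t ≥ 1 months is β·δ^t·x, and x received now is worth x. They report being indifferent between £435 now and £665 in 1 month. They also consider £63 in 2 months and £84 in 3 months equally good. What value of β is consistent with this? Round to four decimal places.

The second indifference involves only future payoffs, so β cancels: β·δ^2·63 = β·δ^3·84, giving δ = 63/84 = 0.75000.
Now use the now-vs-future pair: 435 = β·δ·665 gives β = 435/(0.75000·665) ≈ 0.8722.

β ≈ 0.8722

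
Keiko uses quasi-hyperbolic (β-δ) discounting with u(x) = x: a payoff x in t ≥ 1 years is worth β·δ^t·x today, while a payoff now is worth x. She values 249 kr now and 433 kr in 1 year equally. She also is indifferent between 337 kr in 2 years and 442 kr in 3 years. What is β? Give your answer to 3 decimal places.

The second indifference involves only future payoffs, so β cancels: β·δ^2·337 = β·δ^3·442, giving δ = 337/442 = 0.76244.
The first indifference: 249 = β·δ·433, so β = 249/(δ·433) = 249/(0.76244·433) ≈ 0.754.

β ≈ 0.754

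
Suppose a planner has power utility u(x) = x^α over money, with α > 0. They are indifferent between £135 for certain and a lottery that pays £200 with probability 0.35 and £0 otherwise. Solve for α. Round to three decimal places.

α ≈ 2.671

Since u(0) = 0, the lottery's EU is 0.35·200^α.
Indifference: 135^α = 0.35·200^α, so (135/200)^α = 0.35.
α = ln(0.35) / ln(135/200) = -1.049822/-0.393043 ≈ 2.671.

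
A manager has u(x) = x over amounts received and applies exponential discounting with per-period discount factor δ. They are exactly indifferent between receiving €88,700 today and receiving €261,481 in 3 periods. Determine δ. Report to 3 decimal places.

δ ≈ 0.697

The payoff in 3 periods is discounted by δ^3, so u(88700) = δ^3·u(261481) and δ^3 = u(88700)/u(261481).
With u(x) = x: δ^3 = 88700/261481 = 0.33922.
So δ = 0.33922^(1/3) ≈ 0.697.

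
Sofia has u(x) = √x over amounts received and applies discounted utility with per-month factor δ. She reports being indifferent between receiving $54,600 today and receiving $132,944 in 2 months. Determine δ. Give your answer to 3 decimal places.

The payoff in 2 months is discounted by δ^2, so u(54600) = δ^2·u(132944) and δ^2 = u(54600)/u(132944).
With u(x) = √x: δ^2 = √54600/√132944 = √(54600/132944) = 0.64086.
Taking the square root: δ = 0.64086^(1/2) ≈ 0.801.

δ ≈ 0.801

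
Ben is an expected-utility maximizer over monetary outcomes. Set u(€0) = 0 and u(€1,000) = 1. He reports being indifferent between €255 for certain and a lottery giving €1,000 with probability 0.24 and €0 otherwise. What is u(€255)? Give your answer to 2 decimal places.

By the standard-gamble method, u(€255) is just the indifference probability on the best outcome: 0.24.

0.24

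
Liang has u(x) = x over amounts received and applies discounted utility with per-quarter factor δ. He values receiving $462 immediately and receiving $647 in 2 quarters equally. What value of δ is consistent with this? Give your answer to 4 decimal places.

δ ≈ 0.8450

Indifference means u(462) = δ^2 · u(647), so δ^2 = u(462)/u(647).
With u(x) = x: δ^2 = 462/647 = 0.71406.
So δ = 0.71406^(1/2) ≈ 0.8450.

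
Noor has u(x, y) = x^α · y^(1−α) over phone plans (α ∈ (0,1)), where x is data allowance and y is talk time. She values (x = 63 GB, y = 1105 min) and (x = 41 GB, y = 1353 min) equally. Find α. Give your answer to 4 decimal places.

α ≈ 0.3204

Indifference: 63^α · 1105^(1−α) = 41^α · 1353^(1−α).
Taking logs: α·ln 63 + (1−α)·ln 1105 = α·ln 41 + (1−α)·ln 1353, i.e. α·0.4295627 = (1−α)·0.2024790.
With A = 0.4295627 and B = 0.2024790: α·A = (1−α)·B, so α = B/(A+B) = 0.2024790/0.6320417 ≈ 0.3204.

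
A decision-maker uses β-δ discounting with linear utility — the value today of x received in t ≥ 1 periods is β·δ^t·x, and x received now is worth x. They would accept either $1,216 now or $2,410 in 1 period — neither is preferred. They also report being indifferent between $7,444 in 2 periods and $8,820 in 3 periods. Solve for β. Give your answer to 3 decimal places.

β ≈ 0.598

Both payoffs in the second observation are in the future, so β drops out: δ^2·7444 = δ^3·8820 ⇒ δ = 7444/8820 = 0.84399.
The first indifference: 1216 = β·δ·2410, so β = 1216/(δ·2410) = 1216/(0.84399·2410) ≈ 0.598.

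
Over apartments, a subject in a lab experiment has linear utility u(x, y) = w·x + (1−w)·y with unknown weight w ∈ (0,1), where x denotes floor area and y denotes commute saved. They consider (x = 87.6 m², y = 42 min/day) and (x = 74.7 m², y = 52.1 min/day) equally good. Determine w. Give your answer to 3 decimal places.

Indifference: w·87.6 + (1−w)·42 = w·74.7 + (1−w)·52.1.
Collecting terms: w·12.9 = (1−w)·10.1.
The marginal rate of substitution is 10.1/12.9, so w = 10.1/(12.9+10.1) = 0.439.

w = 0.439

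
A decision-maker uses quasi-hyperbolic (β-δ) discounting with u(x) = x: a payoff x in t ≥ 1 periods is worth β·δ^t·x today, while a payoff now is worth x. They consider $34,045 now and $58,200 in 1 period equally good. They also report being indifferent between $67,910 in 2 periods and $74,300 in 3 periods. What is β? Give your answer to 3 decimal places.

β ≈ 0.640

Both payoffs in the second observation are in the future, so β drops out: δ^2·67910 = δ^3·74300 ⇒ δ = 67910/74300 = 0.91400.
The first indifference: 34045 = β·δ·58200, so β = 34045/(δ·58200) = 34045/(0.91400·58200) ≈ 0.640.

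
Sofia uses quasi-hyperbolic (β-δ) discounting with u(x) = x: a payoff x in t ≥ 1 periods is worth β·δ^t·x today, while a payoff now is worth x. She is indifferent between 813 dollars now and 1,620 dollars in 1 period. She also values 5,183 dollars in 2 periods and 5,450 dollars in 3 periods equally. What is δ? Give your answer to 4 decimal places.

From the later pair, β·δ^2·5183 = β·δ^3·5450; dividing through, δ = 5183/5450 = 0.95101.

δ ≈ 0.9510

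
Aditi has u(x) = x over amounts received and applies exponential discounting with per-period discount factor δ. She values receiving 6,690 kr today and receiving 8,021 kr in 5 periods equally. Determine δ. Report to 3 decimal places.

Indifference means u(6690) = δ^5 · u(8021), so δ^5 = u(6690)/u(8021).
With u(x) = x: δ^5 = 6690/8021 = 0.83406.
Hence δ = (0.83406)^(1/5) = 0.96436.

δ ≈ 0.964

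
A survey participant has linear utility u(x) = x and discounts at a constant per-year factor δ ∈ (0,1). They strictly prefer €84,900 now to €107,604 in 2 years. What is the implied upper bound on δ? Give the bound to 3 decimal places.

δ < 0.888

The preference means 84900 > δ^2·107604.
Dividing by 107604: δ^2 < 0.78900. Both sides are positive, so the square root keeps the direction.
δ < 0.78900^(1/2) = 0.888.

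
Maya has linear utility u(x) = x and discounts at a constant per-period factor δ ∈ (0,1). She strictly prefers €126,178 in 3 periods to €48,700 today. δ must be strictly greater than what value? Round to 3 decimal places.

δ > 0.728

The preference means 48700 < δ^3·126178.
Hence δ^3 > 48700/126178 = 0.38596, and x ↦ x^(1/3) is increasing on (0,∞).
δ > 0.38596^(1/3) = 0.728.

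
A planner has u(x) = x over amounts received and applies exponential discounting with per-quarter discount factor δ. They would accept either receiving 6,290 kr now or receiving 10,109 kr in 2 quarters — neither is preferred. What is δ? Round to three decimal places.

Equating discounted utilities: u(6290) = δ^2·u(10109) ⇒ δ^2 = u(6290)/u(10109).
With u(x) = x: δ^2 = 6290/10109 = 0.62222.
Hence δ = (0.62222)^(1/2) = 0.78881.

δ ≈ 0.789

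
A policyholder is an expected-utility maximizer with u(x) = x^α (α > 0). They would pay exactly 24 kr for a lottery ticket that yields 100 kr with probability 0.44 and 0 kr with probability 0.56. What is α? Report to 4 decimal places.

α ≈ 0.5753

EU(lottery) = 0.44·100^α + 0.56·0 = 0.44·100^α.
Equating: 24^α = 0.44·100^α, i.e. 0.2400^α = 0.44.
α = ln(0.44) / ln(24/100) = -0.8209806/-1.4271164 ≈ 0.5753.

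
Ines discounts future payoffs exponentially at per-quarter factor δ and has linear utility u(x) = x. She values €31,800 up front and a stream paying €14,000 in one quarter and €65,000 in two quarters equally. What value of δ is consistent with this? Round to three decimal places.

δ ≈ 0.600

Present value of the stream is 14000·δ + 65000·δ². Indifference gives 14000δ + 65000δ² = 31800.
So 65000δ² + 14000δ − 31800 = 0.
δ = (−14000 + √(14000² + 4·65000·31800)) / (2·65000) = (−14000 + √8464000000.00) / 130000 ≈ 0.600.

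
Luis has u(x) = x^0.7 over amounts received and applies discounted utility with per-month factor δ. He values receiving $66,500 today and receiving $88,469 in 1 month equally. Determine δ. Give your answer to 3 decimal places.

The payoff in 1 month is discounted by δ, so u(66500) = δ·u(88469) and δ = u(66500)/u(88469).
With u(x) = x^0.7: δ = 66500^0.7/88469^0.7 = (66500/88469)^0.7 = 0.81888.

δ ≈ 0.819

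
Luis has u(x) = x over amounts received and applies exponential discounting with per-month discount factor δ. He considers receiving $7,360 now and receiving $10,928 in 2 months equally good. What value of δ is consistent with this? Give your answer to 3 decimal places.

δ ≈ 0.821

Equating discounted utilities: u(7360) = δ^2·u(10928) ⇒ δ^2 = u(7360)/u(10928).
With u(x) = x: δ^2 = 7360/10928 = 0.67350.
Taking the square root: δ = 0.67350^(1/2) ≈ 0.821.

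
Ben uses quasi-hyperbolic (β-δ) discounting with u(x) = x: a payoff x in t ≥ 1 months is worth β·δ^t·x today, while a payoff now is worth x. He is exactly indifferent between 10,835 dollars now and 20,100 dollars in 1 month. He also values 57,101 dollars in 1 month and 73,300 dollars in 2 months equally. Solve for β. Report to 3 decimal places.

β ≈ 0.692

Both payoffs in the second observation are in the future, so β drops out: δ^1·57101 = δ^2·73300 ⇒ δ = 57101/73300 = 0.77900.
Substituting δ into 10835 = β·δ·20100: β = 10835/(15657.982) ≈ 0.692.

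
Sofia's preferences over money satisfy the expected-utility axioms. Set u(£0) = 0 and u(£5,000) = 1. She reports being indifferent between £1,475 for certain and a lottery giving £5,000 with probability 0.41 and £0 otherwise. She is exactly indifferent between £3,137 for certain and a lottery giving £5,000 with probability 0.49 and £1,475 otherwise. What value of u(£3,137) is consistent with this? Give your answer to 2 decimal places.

The first gamble pins u(£1,475): it must equal 0.41·1 + 0.59·0 = 0.41.
The second indifference gives u(£3,137) = 0.49·u(£5,000) + 0.51·u(£1,475) = 0.49·1.00 + 0.51·0.41 = 0.6991.

0.70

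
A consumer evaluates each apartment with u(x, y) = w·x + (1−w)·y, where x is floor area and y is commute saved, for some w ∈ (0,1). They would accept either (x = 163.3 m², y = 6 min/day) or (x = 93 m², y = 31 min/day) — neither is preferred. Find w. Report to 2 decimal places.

w = 0.26

u(163.3,6) = u(93,31) means w·163.3 + (1−w)·6 = w·93 + (1−w)·31.
Rearranging, 70.3·w − 25·(1−w) = 0.
The marginal rate of substitution is 25/70.3, so w = 25/(70.3+25) = 0.26.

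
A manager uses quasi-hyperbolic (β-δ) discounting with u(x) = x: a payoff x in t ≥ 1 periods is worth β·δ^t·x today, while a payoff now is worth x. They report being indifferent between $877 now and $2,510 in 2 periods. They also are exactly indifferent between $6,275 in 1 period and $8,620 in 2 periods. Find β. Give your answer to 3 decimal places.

β ≈ 0.659

The second indifference involves only future payoffs, so β cancels: β·δ^1·6275 = β·δ^2·8620, giving δ = 6275/8620 = 0.72796.
Now use the now-vs-future pair: 877 = β·δ^2·2510 gives β = 877/(0.52992·2510) ≈ 0.659.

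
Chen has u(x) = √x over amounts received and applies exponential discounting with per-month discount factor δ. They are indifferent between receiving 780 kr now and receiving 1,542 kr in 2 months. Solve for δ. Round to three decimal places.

δ ≈ 0.843

Equating discounted utilities: u(780) = δ^2·u(1542) ⇒ δ^2 = u(780)/u(1542).
With u(x) = √x: δ^2 = √780/√1542 = √(780/1542) = 0.71122.
So δ = 0.71122^(1/2) ≈ 0.843.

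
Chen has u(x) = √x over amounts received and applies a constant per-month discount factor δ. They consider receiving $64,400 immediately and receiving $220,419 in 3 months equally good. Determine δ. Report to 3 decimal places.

δ ≈ 0.815

Indifference means u(64400) = δ^3 · u(220419), so δ^3 = u(64400)/u(220419).
Since u(x) = √x, δ^3 = √(64400/220419) = 0.54053.
So δ = 0.54053^(1/3) ≈ 0.815.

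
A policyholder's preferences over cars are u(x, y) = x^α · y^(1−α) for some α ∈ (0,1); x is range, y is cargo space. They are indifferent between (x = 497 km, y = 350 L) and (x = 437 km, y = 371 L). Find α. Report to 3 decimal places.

The Cobb–Douglas utilities coincide, so 497^α·350^(1−α) = 437^α·371^(1−α).
(497/437)^α = (371/350)^(1−α); take logs: α·ln(497/437) = (1−α)·ln(371/350), i.e. α·0.128657 = (1−α)·0.058269.
With A = 0.128657 and B = 0.058269: α·A = (1−α)·B, so α = B/(A+B) = 0.058269/0.186926 ≈ 0.312.

α ≈ 0.312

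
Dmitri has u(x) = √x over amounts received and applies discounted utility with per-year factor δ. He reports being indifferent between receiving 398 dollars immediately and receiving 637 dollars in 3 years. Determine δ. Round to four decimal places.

δ ≈ 0.9246

Indifference means u(398) = δ^3 · u(637), so δ^3 = u(398)/u(637).
Since u(x) = √x, δ^3 = √(398/637) = 0.79045.
Hence δ = (0.79045)^(1/3) = 0.924607.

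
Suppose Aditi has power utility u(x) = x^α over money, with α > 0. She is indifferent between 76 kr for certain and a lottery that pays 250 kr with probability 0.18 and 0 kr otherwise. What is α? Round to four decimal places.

The lottery's expected utility is 0.18·u(250) + 0.82·u(0) = 0.18·250^α (since u(0) = 0 for α > 0).
Equating: 76^α = 0.18·250^α, i.e. 0.3040^α = 0.18.
α = ln(0.18) / ln(76/250) = -1.7147984/-1.1907276 ≈ 1.4401.

α ≈ 1.4401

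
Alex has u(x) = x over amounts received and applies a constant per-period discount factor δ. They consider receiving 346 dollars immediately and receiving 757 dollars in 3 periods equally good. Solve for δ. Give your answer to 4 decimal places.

Indifference means u(346) = δ^3 · u(757), so δ^3 = u(346)/u(757).
With u(x) = x: δ^3 = 346/757 = 0.45707.
Taking the cube root: δ = 0.45707^(1/3) ≈ 0.7703.

δ ≈ 0.7703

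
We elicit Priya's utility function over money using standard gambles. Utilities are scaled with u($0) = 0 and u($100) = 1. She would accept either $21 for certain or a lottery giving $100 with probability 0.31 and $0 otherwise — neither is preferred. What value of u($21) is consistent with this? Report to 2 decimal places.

0.31

The indifference gives u($21) = 0.31·u($100) + 0.69·u($0) = 0.31·1 + 0.69·0 = 0.31.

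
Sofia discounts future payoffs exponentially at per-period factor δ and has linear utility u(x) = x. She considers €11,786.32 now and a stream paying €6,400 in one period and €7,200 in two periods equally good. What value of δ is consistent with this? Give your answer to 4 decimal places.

Equating present values: 11786.32 = 6400δ + 7200δ².
So 7200δ² + 6400δ − 11786.32 = 0.
The positive root is δ = [−6400 + √(6400² + 4·7200·11786.32)] / (2·7200) = (−6400 + 19504.000)/14400 ≈ 0.9100.

δ ≈ 0.9100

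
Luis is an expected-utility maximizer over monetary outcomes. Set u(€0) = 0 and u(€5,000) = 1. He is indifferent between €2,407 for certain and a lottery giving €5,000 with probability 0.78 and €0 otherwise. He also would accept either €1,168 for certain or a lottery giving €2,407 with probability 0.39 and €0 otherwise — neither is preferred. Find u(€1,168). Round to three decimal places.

From the first indifference, u(€2,407) = 0.78·u(€5,000) + 0.22·u(€0) = 0.78·1 + 0.22·0 = 0.78.
Chaining: u(€1,168) = 0.39·0.78 + 0.61·0.00 = 0.3042.

0.304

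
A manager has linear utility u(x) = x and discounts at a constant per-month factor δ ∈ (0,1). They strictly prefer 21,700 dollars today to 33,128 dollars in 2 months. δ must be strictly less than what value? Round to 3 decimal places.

Comparing present values: 21700 > δ^2·33128.
Dividing by 33128: δ^2 < 0.65504. Both sides are positive, so the square root keeps the direction.
δ < 0.65504^(1/2) = 0.809.

δ < 0.809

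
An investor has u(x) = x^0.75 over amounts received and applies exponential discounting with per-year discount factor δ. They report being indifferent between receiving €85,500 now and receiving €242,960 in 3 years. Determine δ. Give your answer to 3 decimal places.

Equating discounted utilities: u(85500) = δ^3·u(242960) ⇒ δ^3 = u(85500)/u(242960).
With u(x) = x^0.75: δ^3 = 85500^0.75/242960^0.75 = (85500/242960)^0.75 = 0.45690.
So δ = 0.45690^(1/3) ≈ 0.770.

δ ≈ 0.770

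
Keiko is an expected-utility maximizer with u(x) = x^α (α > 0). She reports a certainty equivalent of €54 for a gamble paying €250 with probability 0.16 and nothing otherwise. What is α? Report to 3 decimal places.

α ≈ 1.196

EU(lottery) = 0.16·250^α + 0.84·0 = 0.16·250^α.
Indifference: 54^α = 0.16·250^α, so (54/250)^α = 0.16.
Taking logs: α·ln(54/250) = ln(0.16), so α = -1.832581 / -1.532477 ≈ 1.196.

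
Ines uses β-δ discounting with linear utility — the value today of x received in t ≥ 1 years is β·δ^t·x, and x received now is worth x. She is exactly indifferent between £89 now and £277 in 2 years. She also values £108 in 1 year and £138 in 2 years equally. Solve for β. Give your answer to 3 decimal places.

Both payoffs in the second observation are in the future, so β drops out: δ^1·108 = δ^2·138 ⇒ δ = 108/138 = 0.78261.
The first indifference: 89 = β·δ^2·277, so β = 89/(δ^2·277) = 89/(0.61248·277) ≈ 0.525.

β ≈ 0.525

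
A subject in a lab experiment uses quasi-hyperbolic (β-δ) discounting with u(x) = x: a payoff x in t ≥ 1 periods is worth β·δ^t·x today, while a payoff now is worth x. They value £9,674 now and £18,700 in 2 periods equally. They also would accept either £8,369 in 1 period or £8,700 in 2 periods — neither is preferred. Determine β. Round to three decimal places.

From the later pair, β·δ^1·8369 = β·δ^2·8700; dividing through, δ = 8369/8700 = 0.96195.
The first indifference: 9674 = β·δ^2·18700, so β = 9674/(δ^2·18700) = 9674/(0.92536·18700) ≈ 0.559.

β ≈ 0.559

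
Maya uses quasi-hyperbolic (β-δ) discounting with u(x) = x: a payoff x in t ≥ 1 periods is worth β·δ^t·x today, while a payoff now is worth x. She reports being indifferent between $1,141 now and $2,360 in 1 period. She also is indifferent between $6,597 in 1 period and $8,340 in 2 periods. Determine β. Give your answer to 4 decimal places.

The second indifference involves only future payoffs, so β cancels: β·δ^1·6597 = β·δ^2·8340, giving δ = 6597/8340 = 0.79101.
The first indifference: 1141 = β·δ·2360, so β = 1141/(δ·2360) = 1141/(0.79101·2360) ≈ 0.6112.

β ≈ 0.6112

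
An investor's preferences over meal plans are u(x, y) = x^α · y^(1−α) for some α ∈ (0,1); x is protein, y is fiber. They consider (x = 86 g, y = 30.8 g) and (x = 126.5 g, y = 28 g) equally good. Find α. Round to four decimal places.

α ≈ 0.1981

Set the two utilities equal: 86^α·30.8^(1−α) = 126.5^α·28^(1−α).
Taking logs: α·ln 86 + (1−α)·ln 30.8 = α·ln 126.5 + (1−α)·ln 28, i.e. α·-0.3858950 = (1−α)·-0.0953102.
With A = -0.3858950 and B = -0.0953102: α·A = (1−α)·B, so α = B/(A+B) = -0.0953102/-0.4812052 ≈ 0.1981.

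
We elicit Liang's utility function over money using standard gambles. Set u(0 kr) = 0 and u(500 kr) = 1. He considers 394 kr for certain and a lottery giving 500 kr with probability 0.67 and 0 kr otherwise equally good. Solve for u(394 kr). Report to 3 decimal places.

u(394 kr) equals the lottery's expected utility: 0.67·1 + 0.33·0 = 0.67.

0.670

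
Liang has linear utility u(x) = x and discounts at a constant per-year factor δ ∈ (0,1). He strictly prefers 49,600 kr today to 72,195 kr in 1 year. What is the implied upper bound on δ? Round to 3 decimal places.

δ < 0.687

The preference means 49600 > δ·72195.
Dividing through by 72195 gives δ < 0.68703.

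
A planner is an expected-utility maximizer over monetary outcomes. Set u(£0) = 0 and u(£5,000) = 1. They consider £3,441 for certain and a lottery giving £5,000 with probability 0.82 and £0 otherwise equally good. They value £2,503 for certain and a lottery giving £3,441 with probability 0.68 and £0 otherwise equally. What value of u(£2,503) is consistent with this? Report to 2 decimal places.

First, u(£3,441) = 0.82·u(£5,000) + 0.18·u(£0) = 0.82.
Then u(£2,503) = 0.68·u(£3,441) + 0.32·u(£0) = 0.68·0.82 + 0.32·0.00 = 0.5576.

0.56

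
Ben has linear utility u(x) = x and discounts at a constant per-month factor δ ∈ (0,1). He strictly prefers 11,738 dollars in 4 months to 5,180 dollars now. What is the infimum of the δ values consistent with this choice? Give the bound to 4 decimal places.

Comparing present values: 5180 < δ^4·11738.
Dividing by 11738: δ^4 > 0.44130. Both sides are positive, so the 4th root keeps the direction.
δ > 0.44130^(1/4) = 0.8150.

δ > 0.8150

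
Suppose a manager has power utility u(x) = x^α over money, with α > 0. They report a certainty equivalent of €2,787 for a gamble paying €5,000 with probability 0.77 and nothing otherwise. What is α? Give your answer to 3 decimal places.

EU(lottery) = 0.77·5000^α + 0.23·0 = 0.77·5000^α.
Indifference: 2787^α = 0.77·5000^α, so (2787/5000)^α = 0.77.
Take logs: α = ln 0.77 / ln(2787/5000) ≈ 0.44718.

α ≈ 0.447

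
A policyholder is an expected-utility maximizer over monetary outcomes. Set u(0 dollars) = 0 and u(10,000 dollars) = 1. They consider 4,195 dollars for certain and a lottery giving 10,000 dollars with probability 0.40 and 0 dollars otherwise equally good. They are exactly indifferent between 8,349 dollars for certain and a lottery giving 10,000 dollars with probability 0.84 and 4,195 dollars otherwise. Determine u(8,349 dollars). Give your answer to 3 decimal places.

The first gamble pins u(4,195 dollars): it must equal 0.40·1 + 0.60·0 = 0.40.
Then u(8,349 dollars) = 0.84·u(10,000 dollars) + 0.16·u(4,195 dollars) = 0.84·1.00 + 0.16·0.40 = 0.9040.

0.904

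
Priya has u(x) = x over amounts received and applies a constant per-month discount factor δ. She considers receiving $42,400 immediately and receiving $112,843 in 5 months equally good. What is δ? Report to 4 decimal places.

The payoff in 5 months is discounted by δ^5, so u(42400) = δ^5·u(112843) and δ^5 = u(42400)/u(112843).
With u(x) = x: δ^5 = 42400/112843 = 0.37574.
So δ = 0.37574^(1/5) ≈ 0.8222.

δ ≈ 0.8222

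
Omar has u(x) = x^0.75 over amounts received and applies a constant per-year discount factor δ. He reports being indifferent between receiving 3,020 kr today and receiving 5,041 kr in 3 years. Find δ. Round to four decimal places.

Equating discounted utilities: u(3020) = δ^3·u(5041) ⇒ δ^3 = u(3020)/u(5041).
Since u(x) = x^0.75, δ^3 = (3020/5041)^0.75 = 0.59909^0.75 = 0.68095.
So δ = 0.68095^(1/3) ≈ 0.8798.

δ ≈ 0.8798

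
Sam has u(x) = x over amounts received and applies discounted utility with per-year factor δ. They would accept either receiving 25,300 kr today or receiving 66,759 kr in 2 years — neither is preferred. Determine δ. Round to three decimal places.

δ ≈ 0.616

The payoff in 2 years is discounted by δ^2, so u(25300) = δ^2·u(66759) and δ^2 = u(25300)/u(66759).
With u(x) = x: δ^2 = 25300/66759 = 0.37898.
Taking the square root: δ = 0.37898^(1/2) ≈ 0.616.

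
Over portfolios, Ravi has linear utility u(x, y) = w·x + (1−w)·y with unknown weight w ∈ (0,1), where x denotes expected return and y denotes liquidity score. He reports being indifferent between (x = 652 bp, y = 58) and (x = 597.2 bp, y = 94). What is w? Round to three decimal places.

Indifference: w·652 + (1−w)·58 = w·597.2 + (1−w)·94.
Collecting terms: w·54.8 = (1−w)·36.
The marginal rate of substitution is 36/54.8, so w = 36/(54.8+36) = 0.396.

w = 0.396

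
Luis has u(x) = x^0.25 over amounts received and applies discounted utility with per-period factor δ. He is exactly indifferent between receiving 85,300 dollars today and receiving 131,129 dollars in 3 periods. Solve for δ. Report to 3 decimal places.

δ ≈ 0.965

Equating discounted utilities: u(85300) = δ^3·u(131129) ⇒ δ^3 = u(85300)/u(131129).
Since u(x) = x^0.25, δ^3 = (85300/131129)^0.25 = 0.65050^0.25 = 0.89807.
Taking the cube root: δ = 0.89807^(1/3) ≈ 0.965.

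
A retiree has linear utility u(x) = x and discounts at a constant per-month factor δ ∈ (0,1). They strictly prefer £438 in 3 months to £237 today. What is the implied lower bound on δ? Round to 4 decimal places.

δ > 0.8149

Under u(x) = x this choice says 237 < δ^3·438.
Dividing by 438: δ^3 > 0.54110. Both sides are positive, so the cube root keeps the direction.
δ > 0.54110^(1/3) = 0.8149.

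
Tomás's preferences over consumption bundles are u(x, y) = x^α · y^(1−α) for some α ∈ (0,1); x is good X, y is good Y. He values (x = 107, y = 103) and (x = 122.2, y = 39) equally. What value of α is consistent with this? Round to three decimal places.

Set the two utilities equal: 107^α·103^(1−α) = 122.2^α·39^(1−α).
Rearrange to (107/122.2)^α = (39/103)^(1−α) and take logs: α·-0.132830 = (1−α)·-0.971167.
So α/(1−α) = (-0.971167)/(-0.132830) = 7.311353, and α = 7.311353/8.311353 ≈ 0.880.

α ≈ 0.880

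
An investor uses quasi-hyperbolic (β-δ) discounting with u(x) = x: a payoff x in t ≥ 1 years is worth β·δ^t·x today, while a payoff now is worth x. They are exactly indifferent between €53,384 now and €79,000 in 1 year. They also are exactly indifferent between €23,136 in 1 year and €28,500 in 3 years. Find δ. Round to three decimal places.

The second indifference involves only future payoffs, so β cancels: β·δ^1·23136 = β·δ^3·28500, giving δ^2 = 23136/28500 = 0.81179, so δ = 0.90099.

δ ≈ 0.901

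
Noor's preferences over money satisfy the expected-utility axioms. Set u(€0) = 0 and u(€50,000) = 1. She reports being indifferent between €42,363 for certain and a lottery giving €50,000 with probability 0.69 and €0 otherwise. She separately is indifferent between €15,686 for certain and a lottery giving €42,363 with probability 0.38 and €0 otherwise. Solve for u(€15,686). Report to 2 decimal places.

0.26

First, u(€42,363) = 0.69·u(€50,000) + 0.31·u(€0) = 0.69.
Chaining: u(€15,686) = 0.38·0.69 + 0.62·0.00 = 0.2622.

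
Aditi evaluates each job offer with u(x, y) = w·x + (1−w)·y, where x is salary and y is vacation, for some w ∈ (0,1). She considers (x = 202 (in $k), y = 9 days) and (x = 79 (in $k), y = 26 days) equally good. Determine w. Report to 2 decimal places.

Indifference: w·202 + (1−w)·9 = w·79 + (1−w)·26.
w·(202−79) = (1−w)·(26−9), i.e. w·123 = (1−w)·17.
The marginal rate of substitution is 17/123, so w = 17/(123+17) = 0.12.

w = 0.12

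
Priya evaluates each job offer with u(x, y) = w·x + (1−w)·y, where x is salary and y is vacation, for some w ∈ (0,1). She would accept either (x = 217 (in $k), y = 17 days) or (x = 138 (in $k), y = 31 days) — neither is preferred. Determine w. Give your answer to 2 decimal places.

w = 0.15

Indifference: w·217 + (1−w)·17 = w·138 + (1−w)·31.
w·(217−138) = (1−w)·(31−17), i.e. w·79 = (1−w)·14.
Hence w = 14/(79+14) = 14/93 = 0.15.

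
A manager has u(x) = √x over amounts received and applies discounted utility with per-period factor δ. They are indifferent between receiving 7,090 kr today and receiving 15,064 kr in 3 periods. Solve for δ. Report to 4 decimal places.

δ ≈ 0.8820

The payoff in 3 periods is discounted by δ^3, so u(7090) = δ^3·u(15064) and δ^3 = u(7090)/u(15064).
Since u(x) = √x, δ^3 = √(7090/15064) = 0.68605.
So δ = 0.68605^(1/3) ≈ 0.8820.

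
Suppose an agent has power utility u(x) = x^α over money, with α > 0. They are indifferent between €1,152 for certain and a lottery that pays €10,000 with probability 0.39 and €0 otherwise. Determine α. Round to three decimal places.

The lottery's expected utility is 0.39·u(10000) + 0.61·u(0) = 0.39·10000^α (since u(0) = 0 for α > 0).
Setting u(1152) equal to that: 1152^α = 0.39·10000^α ⇒ (1152/10000)^α = 0.39.
Take logs: α = ln 0.39 / ln(1152/10000) ≈ 0.43571.

α ≈ 0.436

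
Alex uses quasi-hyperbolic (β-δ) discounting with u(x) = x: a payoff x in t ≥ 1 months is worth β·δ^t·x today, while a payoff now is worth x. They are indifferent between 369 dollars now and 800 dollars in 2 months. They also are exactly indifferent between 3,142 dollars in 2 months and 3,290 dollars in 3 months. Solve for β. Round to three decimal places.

From the later pair, β·δ^2·3142 = β·δ^3·3290; dividing through, δ = 3142/3290 = 0.95502.
Now use the now-vs-future pair: 369 = β·δ^2·800 gives β = 369/(0.91205·800) ≈ 0.506.

β ≈ 0.506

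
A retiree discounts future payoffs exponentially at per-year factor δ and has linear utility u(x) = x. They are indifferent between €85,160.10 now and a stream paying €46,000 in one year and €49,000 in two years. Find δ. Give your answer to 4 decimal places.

δ ≈ 0.9300

Equating present values: 85160.10 = 46000δ + 49000δ².
So 49000δ² + 46000δ − 85160.10 = 0.
δ = (−46000 + √(46000² + 4·49000·85160.10)) / (2·49000) = (−46000 + √18807379600.00) / 98000 ≈ 0.9300.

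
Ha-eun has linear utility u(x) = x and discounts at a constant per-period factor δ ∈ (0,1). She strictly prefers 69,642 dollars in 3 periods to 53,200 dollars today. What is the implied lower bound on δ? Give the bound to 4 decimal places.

Comparing present values: 53200 < δ^3·69642.
So δ^3 > 53200/69642 = 0.76391; taking the cube root of both positive sides preserves the inequality.
δ > (53200/69642)^(1/3) ≈ 0.9141.

δ > 0.9141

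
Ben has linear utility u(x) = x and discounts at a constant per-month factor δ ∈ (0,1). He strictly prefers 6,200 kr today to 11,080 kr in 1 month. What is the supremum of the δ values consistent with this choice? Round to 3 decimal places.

Comparing present values: 6200 > δ·11080.
Dividing through by 11080 gives δ < 0.55957.

δ < 0.560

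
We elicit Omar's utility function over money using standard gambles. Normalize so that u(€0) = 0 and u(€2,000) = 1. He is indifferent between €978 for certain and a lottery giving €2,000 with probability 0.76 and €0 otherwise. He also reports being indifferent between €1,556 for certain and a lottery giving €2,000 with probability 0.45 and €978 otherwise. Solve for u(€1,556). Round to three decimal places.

The first gamble pins u(€978): it must equal 0.76·1 + 0.24·0 = 0.76.
The second indifference gives u(€1,556) = 0.45·u(€2,000) + 0.55·u(€978) = 0.45·1.00 + 0.55·0.76 = 0.8680.

0.868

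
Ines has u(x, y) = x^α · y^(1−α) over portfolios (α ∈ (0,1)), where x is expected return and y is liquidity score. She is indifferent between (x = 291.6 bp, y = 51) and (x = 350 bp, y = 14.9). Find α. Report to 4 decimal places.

Indifference: 291.6^α · 51^(1−α) = 350^α · 14.9^(1−α).
(291.6/350)^α = (14.9/51)^(1−α); take logs: α·ln(291.6/350) = (1−α)·ln(14.9/51), i.e. α·-0.1825502 = (1−α)·-1.2304644.
Thus α·(-1.4130146) = -1.2304644, so α = -1.2304644/-1.4130146 ≈ 0.8708.

α ≈ 0.8708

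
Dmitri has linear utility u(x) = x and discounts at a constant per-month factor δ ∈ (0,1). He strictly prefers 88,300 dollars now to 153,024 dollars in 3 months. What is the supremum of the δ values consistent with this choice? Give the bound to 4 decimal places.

δ < 0.8325

Comparing present values: 88300 > δ^3·153024.
Hence δ^3 < 88300/153024 = 0.57703, and x ↦ x^(1/3) is increasing on (0,∞).
δ < (88300/153024)^(1/3) ≈ 0.8325.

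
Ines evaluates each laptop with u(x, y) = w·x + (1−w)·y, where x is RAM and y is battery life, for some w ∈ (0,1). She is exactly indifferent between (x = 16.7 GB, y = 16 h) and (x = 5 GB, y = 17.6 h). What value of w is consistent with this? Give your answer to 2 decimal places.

w = 0.12

Indifference: w·16.7 + (1−w)·16 = w·5 + (1−w)·17.6.
Rearranging, 11.7·w − 1.6·(1−w) = 0.
The marginal rate of substitution is 1.6/11.7, so w = 1.6/(11.7+1.6) = 0.12.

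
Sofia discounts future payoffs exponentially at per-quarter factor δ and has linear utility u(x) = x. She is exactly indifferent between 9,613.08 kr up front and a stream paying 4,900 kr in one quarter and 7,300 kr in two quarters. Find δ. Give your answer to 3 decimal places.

δ ≈ 0.860

Equating present values: 9613.08 = 4900δ + 7300δ².
So 7300δ² + 4900δ − 9613.08 = 0.
By the quadratic formula (taking the positive root), δ = (−4900 + √304711936.00) / 14600 ≈ 0.860.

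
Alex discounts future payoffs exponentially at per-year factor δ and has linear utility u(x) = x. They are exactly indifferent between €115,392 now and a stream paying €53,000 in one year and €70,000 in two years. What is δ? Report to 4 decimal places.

Present value of the stream is 53000·δ + 70000·δ². Indifference gives 53000δ + 70000δ² = 115392.
So 70000δ² + 53000δ − 115392 = 0.
δ = (−53000 + √(53000² + 4·70000·115392)) / (2·70000) = (−53000 + √35118760000.00) / 140000 ≈ 0.9600.

δ ≈ 0.9600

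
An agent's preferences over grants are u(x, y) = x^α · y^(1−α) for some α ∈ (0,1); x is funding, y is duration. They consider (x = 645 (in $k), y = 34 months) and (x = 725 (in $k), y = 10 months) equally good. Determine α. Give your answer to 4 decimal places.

α ≈ 0.9128

Set the two utilities equal: 645^α·34^(1−α) = 725^α·10^(1−α).
Taking logs: α·ln 645 + (1−α)·ln 34 = α·ln 725 + (1−α)·ln 10, i.e. α·-0.1169213 = (1−α)·-1.2237754.
With A = -0.1169213 and B = -1.2237754: α·A = (1−α)·B, so α = B/(A+B) = -1.2237754/-1.3406967 ≈ 0.9128.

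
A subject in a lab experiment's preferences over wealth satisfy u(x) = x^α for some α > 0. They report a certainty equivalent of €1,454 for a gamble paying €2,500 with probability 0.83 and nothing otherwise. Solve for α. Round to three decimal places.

α ≈ 0.344

EU(lottery) = 0.83·2500^α + 0.17·0 = 0.83·2500^α.
Setting u(1454) equal to that: 1454^α = 0.83·2500^α ⇒ (1454/2500)^α = 0.83.
Taking logs: α·ln(1454/2500) = ln(0.83), so α = -0.186330 / -0.541972 ≈ 0.344.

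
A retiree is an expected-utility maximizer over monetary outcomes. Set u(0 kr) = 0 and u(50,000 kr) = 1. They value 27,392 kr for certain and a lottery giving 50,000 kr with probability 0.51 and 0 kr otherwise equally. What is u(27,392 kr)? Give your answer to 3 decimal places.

The indifference gives u(27,392 kr) = 0.51·u(50,000 kr) + 0.49·u(0 kr) = 0.51·1 + 0.49·0 = 0.51.

0.510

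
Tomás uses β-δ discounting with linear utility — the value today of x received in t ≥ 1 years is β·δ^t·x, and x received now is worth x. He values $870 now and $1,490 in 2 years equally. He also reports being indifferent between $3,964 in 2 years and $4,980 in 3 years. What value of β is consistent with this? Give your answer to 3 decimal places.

β ≈ 0.922

Both payoffs in the second observation are in the future, so β drops out: δ^2·3964 = δ^3·4980 ⇒ δ = 3964/4980 = 0.79598.
Substituting δ into 870 = β·δ^2·1490: β = 870/(944.050) ≈ 0.922.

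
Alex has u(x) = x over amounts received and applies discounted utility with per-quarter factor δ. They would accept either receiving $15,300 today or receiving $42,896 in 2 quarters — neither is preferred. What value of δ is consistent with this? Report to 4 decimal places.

δ ≈ 0.5972

Equating discounted utilities: u(15300) = δ^2·u(42896) ⇒ δ^2 = u(15300)/u(42896).
With u(x) = x: δ^2 = 15300/42896 = 0.35668.
Hence δ = (0.35668)^(1/2) = 0.597224.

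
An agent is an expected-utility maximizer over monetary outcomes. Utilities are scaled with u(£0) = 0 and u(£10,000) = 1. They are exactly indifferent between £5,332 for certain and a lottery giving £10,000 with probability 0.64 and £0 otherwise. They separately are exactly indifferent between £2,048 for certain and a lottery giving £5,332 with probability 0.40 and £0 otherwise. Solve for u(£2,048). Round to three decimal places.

First, u(£5,332) = 0.64·u(£10,000) + 0.36·u(£0) = 0.64.
Chaining: u(£2,048) = 0.40·0.64 + 0.60·0.00 = 0.2560.

0.256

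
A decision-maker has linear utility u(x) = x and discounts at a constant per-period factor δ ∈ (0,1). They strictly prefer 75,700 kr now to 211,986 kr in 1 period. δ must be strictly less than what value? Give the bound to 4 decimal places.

δ < 0.3571

Comparing present values: 75700 > δ·211986.
So δ < 75700/211986 = 0.35710.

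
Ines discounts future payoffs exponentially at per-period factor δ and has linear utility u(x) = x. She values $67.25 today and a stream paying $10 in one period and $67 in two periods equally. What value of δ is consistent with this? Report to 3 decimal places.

Present value of the stream is 10·δ + 67·δ². Indifference gives 10δ + 67δ² = 67.25.
That is, 67δ² + 10δ − 67.25 = 0, a quadratic in δ.
δ = (−10 + √(10² + 4·67·67.25)) / (2·67) = (−10 + √18123.00) / 134 ≈ 0.930.

δ ≈ 0.930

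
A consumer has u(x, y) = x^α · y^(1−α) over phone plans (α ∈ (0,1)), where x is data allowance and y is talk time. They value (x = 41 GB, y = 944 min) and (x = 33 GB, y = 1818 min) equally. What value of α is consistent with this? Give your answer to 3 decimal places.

Set the two utilities equal: 41^α·944^(1−α) = 33^α·1818^(1−α).
Rearrange to (41/33)^α = (1818/944)^(1−α) and take logs: α·0.217065 = (1−α)·0.655366.
With A = 0.217065 and B = 0.655366: α·A = (1−α)·B, so α = B/(A+B) = 0.655366/0.872431 ≈ 0.751.

α ≈ 0.751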